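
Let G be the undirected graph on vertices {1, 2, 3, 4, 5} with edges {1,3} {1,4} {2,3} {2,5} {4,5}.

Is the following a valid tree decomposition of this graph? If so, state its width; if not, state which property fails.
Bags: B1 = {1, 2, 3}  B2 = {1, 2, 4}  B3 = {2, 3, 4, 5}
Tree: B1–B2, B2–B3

No — bags containing vertex 3 are not connected in the tree.

A tree decomposition must satisfy three properties: every vertex lies in some bag; for every edge, both endpoints lie together in some bag; and for every vertex, the bags containing it form a connected subtree. Here bags containing vertex 3 are not connected in the tree, so the decomposition is invalid.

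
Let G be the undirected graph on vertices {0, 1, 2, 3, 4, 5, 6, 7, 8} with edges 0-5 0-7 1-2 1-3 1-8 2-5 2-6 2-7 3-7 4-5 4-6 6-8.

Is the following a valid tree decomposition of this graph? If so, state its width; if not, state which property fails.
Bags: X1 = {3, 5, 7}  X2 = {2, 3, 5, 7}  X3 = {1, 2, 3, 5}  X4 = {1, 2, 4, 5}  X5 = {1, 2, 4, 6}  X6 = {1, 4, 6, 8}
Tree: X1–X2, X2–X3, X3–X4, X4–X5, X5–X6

A tree decomposition must satisfy three properties: every vertex lies in some bag; for every edge, both endpoints lie together in some bag; and for every vertex, the bags containing it form a connected subtree. Here vertex 0 appears in no bag, so the decomposition is invalid.

No — vertex 0 appears in no bag.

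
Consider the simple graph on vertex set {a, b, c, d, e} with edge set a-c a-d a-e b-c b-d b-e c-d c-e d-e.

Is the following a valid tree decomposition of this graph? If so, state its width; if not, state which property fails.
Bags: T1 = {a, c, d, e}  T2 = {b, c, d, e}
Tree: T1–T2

Yes; width 3.

Vertex coverage: the bags together contain {a, b, c, d, e}, the full vertex set. Edge coverage: each edge of G has both endpoints in at least one bag. Running intersection: for every vertex, the bags containing it form a connected subtree. All three properties hold, so this is a valid tree decomposition of width max|bag| − 1 = 3, and hence tw(G) ≤ 3.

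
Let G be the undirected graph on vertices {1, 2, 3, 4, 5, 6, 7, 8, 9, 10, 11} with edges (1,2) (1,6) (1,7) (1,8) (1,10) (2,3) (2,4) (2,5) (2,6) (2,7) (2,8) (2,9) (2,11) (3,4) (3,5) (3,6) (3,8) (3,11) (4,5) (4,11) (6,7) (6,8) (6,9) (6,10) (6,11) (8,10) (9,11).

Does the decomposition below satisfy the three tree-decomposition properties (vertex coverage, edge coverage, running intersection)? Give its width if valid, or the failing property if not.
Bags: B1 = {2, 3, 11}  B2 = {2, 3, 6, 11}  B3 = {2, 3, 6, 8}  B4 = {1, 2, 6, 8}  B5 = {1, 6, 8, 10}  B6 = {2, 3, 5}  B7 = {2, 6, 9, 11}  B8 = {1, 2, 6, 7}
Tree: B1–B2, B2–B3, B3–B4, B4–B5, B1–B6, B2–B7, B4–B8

No — vertex 4 appears in no bag.

A tree decomposition must satisfy three properties: every vertex lies in some bag; for every edge, both endpoints lie together in some bag; and for every vertex, the bags containing it form a connected subtree. Here vertex 4 appears in no bag, so the decomposition is invalid.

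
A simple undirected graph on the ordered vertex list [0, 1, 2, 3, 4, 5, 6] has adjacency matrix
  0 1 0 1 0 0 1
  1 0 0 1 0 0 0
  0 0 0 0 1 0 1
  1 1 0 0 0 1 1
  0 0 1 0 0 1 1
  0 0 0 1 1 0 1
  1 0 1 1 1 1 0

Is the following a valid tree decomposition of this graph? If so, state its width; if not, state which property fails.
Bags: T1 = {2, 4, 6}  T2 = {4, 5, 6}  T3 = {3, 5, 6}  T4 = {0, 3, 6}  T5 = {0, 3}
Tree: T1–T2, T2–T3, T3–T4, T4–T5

No — vertex 1 appears in no bag.

A tree decomposition must satisfy three properties: every vertex lies in some bag; for every edge, both endpoints lie together in some bag; and for every vertex, the bags containing it form a connected subtree. Here vertex 1 appears in no bag, so the decomposition is invalid.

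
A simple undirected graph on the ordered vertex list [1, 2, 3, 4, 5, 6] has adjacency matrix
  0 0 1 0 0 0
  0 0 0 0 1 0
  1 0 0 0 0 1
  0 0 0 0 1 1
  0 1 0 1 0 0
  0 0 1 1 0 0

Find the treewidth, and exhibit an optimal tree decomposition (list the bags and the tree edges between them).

Treewidth 1.
One optimal decomposition is:
Bags: B1 = {1, 3}  B2 = {3, 6}  B3 = {4, 6}  B4 = {4, 5}  B5 = {2, 5}
Tree: B1–B2, B2–B3, B3–B4, B4–B5

The largest bag has 2 vertices, giving width 1; this decomposition certifies tw(G) ≤ 1. Any graph with an edge has treewidth ≥ 1, and G has the edge 1–3. Combining the bounds, tw(G) = 1.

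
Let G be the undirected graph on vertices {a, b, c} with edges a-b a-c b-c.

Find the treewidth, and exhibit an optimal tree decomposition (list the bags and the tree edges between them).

A single bag containing all 3 vertices is trivially a valid decomposition of width 2. For the lower bound, the 3 vertices {a, b, c} are pairwise adjacent, and any tree decomposition puts a clique entirely inside one bag — forcing width ≥ 2. Hence tw(G) = 2 exactly.

Treewidth 2.
Bags: B1 = {a, b, c}
Tree: (single bag)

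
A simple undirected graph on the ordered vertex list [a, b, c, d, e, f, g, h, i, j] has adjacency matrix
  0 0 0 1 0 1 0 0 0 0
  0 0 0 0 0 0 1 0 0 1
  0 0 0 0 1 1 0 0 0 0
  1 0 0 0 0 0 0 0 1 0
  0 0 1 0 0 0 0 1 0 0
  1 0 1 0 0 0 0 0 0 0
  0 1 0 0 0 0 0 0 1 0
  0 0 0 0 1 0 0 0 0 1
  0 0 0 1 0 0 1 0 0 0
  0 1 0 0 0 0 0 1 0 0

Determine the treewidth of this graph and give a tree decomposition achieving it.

Every bag has size at most 3, so the width is 3 − 1 = 2 and tw(G) ≤ 2. The edges b–j–h–e–c–f–a–d–i–g–b form a cycle, so G is not a tree and its treewidth is at least 2. The upper and lower bounds meet at 2, so that is the treewidth.

Treewidth 2.
One such decomposition:
Bags: B1 = {b, h, j}  B2 = {b, e, h}  B3 = {b, c, e}  B4 = {b, c, f}  B5 = {a, b, f}  B6 = {a, b, d}  B7 = {b, d, i}  B8 = {b, g, i}
Tree: B1–B2, B2–B3, B3–B4, B4–B5, B5–B6, B6–B7, B7–B8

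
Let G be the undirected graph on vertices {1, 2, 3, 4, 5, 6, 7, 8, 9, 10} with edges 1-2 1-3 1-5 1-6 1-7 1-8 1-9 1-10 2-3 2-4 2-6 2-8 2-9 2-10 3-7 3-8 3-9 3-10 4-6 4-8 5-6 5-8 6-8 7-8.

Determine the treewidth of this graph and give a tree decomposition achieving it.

Treewidth 3.
One such decomposition:
Bags: B1 = {1, 5, 6, 8}  B2 = {1, 2, 6, 8}  B3 = {1, 2, 3, 8}  B4 = {1, 2, 3, 9}  B5 = {1, 3, 7, 8}  B6 = {1, 2, 3, 10}  B7 = {2, 4, 6, 8}
Tree: B1–B2, B2–B3, B3–B4, B3–B5, B4–B6, B2–B7

Every bag has size at most 4, so the width is 4 − 1 = 3 and tw(G) ≤ 3. Conversely, {1, 2, 3, 8} is a clique of size 4, and the vertices of any clique must share a bag in every tree decomposition; so some bag has ≥ 4 vertices and tw(G) ≥ 3. Combining the bounds, tw(G) = 3.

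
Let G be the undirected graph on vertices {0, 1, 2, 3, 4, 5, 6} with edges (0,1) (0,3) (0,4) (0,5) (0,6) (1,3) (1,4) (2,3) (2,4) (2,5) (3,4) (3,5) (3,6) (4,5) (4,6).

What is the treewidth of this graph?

3

A width-3 tree decomposition is:
Bags: B1 = {0, 3, 4, 5}  B2 = {0, 3, 4, 6}  B3 = {0, 1, 3, 4}  B4 = {2, 3, 4, 5}
Tree: B1–B2, B1–B3, B1–B4
Each bag holds 4 vertices, so the decomposition has width 3, which upper-bounds the treewidth. Conversely, {0, 1, 3, 4} is a clique of size 4, and the vertices of any clique must share a bag in every tree decomposition; so some bag has ≥ 4 vertices and tw(G) ≥ 3. Therefore the treewidth is 3.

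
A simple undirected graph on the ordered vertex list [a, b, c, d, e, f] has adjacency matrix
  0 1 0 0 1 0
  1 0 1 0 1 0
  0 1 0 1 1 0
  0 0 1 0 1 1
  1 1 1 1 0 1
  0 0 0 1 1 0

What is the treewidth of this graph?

A width-2 tree decomposition is:
Bags: B1 = {c, d, e}  B2 = {d, e, f}  B3 = {b, c, e}  B4 = {a, b, e}
Tree: B1–B2, B1–B3, B3–B4
The largest bag has 3 vertices, giving width 2; this decomposition certifies tw(G) ≤ 2. For the lower bound, the 3 vertices {c, d, e} are pairwise adjacent, and any tree decomposition puts a clique entirely inside one bag — forcing width ≥ 2. Combining the bounds, tw(G) = 2.

2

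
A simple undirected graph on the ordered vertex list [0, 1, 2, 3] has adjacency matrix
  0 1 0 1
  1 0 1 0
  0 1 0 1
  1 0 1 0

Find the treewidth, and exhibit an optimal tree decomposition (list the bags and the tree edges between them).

Treewidth 2.
One such decomposition:
Bags: B1 = {0, 1, 3}  B2 = {1, 2, 3}
Tree: B1–B2

Every bag has size at most 3, so the width is 3 − 1 = 2 and tw(G) ≤ 2. Since 3–0–1–2–3 is a cycle in G, G is not acyclic. Forests are exactly the graphs of treewidth ≤ 1, so tw(G) ≥ 2. The upper and lower bounds meet at 2, so that is the treewidth.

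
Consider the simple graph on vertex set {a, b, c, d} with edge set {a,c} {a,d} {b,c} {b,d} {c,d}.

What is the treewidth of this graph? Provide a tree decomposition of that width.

Each bag holds 3 vertices, so the decomposition has width 2, which upper-bounds the treewidth. On the other hand G contains the 3-clique {a, c, d}. A clique must lie in a single bag of any decomposition, so no decomposition can have width below 2. Therefore the treewidth is 2.

Treewidth 2.
One optimal decomposition is:
Bags: B1 = {a, c, d}  B2 = {b, c, d}
Tree: B1–B2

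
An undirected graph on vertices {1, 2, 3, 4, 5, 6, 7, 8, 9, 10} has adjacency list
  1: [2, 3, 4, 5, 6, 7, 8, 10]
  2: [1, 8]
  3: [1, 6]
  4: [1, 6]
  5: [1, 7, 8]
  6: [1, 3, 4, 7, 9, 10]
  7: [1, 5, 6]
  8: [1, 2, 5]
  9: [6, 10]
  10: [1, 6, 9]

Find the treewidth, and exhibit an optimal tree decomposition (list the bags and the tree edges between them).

Treewidth 2.
One such decomposition:
Bags: B1 = {1, 6, 10}  B2 = {1, 3, 6}  B3 = {1, 6, 7}  B4 = {1, 4, 6}  B5 = {1, 5, 7}  B6 = {1, 5, 8}  B7 = {6, 9, 10}  B8 = {1, 2, 8}
Tree: B1–B2, B2–B3, B3–B4, B3–B5, B5–B6, B1–B7, B6–B8

Each bag holds 3 vertices, so the decomposition has width 2, which upper-bounds the treewidth. For the lower bound, the 3 vertices {1, 2, 8} are pairwise adjacent, and any tree decomposition puts a clique entirely inside one bag — forcing width ≥ 2. Combining the bounds, tw(G) = 2.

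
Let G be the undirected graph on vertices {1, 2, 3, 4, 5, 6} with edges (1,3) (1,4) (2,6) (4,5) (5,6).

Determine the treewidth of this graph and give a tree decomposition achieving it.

The largest bag has 2 vertices, giving width 1; this decomposition certifies tw(G) ≤ 1. Since G has at least one edge (e.g. 2–6), it is not an edgeless graph, so tw(G) ≥ 1. Hence tw(G) = 1 exactly.

Treewidth 1.
Bags: B1 = {2, 6}  B2 = {5, 6}  B3 = {4, 5}  B4 = {1, 4}  B5 = {1, 3}
Tree: B1–B2, B2–B3, B3–B4, B4–B5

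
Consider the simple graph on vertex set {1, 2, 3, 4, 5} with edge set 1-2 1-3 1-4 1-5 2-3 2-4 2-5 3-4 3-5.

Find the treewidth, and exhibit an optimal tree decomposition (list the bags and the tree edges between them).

Treewidth 3.
Bags: B1 = {1, 2, 3, 5}  B2 = {1, 2, 3, 4}
Tree: B1–B2

Every bag has size at most 4, so the width is 4 − 1 = 3 and tw(G) ≤ 3. Conversely, {1, 2, 3, 4} is a clique of size 4, and the vertices of any clique must share a bag in every tree decomposition; so some bag has ≥ 4 vertices and tw(G) ≥ 3. Therefore the treewidth is 3.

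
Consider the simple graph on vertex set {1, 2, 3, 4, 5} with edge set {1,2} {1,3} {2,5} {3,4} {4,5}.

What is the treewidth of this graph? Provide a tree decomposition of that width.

Each bag holds 3 vertices, so the decomposition has width 2, which upper-bounds the treewidth. For the lower bound, G contains the cycle 1–2–5–4–3–1, so G is not a forest; only forests have treewidth ≤ 1, hence tw(G) ≥ 2. Hence tw(G) = 2 exactly.

Treewidth 2.
One optimal decomposition is:
Bags: B1 = {1, 2, 5}  B2 = {1, 4, 5}  B3 = {1, 3, 4}
Tree: B1–B2, B2–B3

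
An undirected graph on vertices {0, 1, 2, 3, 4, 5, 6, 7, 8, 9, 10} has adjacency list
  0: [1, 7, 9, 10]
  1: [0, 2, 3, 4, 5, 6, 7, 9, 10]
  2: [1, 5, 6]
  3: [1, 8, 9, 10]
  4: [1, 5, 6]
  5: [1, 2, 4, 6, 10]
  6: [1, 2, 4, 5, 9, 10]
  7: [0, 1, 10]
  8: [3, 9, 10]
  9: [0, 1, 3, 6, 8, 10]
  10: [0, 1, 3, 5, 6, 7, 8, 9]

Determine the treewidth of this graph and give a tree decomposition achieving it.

Treewidth 3.
Bags: B1 = {0, 1, 9, 10}  B2 = {1, 3, 9, 10}  B3 = {0, 1, 7, 10}  B4 = {1, 6, 9, 10}  B5 = {1, 5, 6, 10}  B6 = {1, 2, 5, 6}  B7 = {3, 8, 9, 10}  B8 = {1, 4, 5, 6}
Tree: B1–B2, B1–B3, B1–B4, B4–B5, B5–B6, B2–B7, B5–B8

Every bag has size at most 4, so the width is 4 − 1 = 3 and tw(G) ≤ 3. For the lower bound, the 4 vertices {3, 8, 9, 10} are pairwise adjacent, and any tree decomposition puts a clique entirely inside one bag — forcing width ≥ 3. Therefore the treewidth is 3.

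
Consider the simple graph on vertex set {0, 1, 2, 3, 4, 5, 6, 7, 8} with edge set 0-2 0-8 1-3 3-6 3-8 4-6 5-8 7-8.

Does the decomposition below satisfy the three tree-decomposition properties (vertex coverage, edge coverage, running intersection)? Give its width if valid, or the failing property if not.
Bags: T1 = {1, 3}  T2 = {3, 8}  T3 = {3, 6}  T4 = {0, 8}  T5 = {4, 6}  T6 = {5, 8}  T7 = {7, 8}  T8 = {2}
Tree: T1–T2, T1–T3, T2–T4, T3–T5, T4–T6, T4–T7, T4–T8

A tree decomposition must satisfy three properties: every vertex lies in some bag; for every edge, both endpoints lie together in some bag; and for every vertex, the bags containing it form a connected subtree. Here edge (0,2) lies in no bag, so the decomposition is invalid.

No — edge (0,2) lies in no bag.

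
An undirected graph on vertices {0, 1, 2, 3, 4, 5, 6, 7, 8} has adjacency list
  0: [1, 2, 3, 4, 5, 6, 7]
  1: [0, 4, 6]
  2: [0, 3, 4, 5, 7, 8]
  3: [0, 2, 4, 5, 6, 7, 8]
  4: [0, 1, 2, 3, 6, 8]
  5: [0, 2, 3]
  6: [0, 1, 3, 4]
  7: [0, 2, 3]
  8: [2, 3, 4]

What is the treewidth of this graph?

A width-3 tree decomposition is:
Bags: B1 = {0, 2, 3, 7}  B2 = {0, 2, 3, 5}  B3 = {0, 2, 3, 4}  B4 = {0, 3, 4, 6}  B5 = {0, 1, 4, 6}  B6 = {2, 3, 4, 8}
Tree: B1–B2, B1–B3, B3–B4, B4–B5, B3–B6
The largest bag has 4 vertices, giving width 3; this decomposition certifies tw(G) ≤ 3. For the lower bound, the 4 vertices {0, 1, 4, 6} are pairwise adjacent, and any tree decomposition puts a clique entirely inside one bag — forcing width ≥ 3. Hence tw(G) = 3 exactly.

3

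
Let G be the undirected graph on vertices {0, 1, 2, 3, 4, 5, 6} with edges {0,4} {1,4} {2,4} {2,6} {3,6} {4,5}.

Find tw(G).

1

A width-1 tree decomposition is:
Bags: B1 = {2, 4}  B2 = {2, 6}  B3 = {4, 5}  B4 = {3, 6}  B5 = {0, 4}  B6 = {1, 4}
Tree: B1–B2, B1–B3, B2–B4, B3–B5, B5–B6
Every bag has size at most 2, so the width is 2 − 1 = 1 and tw(G) ≤ 1. Any graph with an edge has treewidth ≥ 1, and G has the edge 2–4. The upper and lower bounds meet at 1, so that is the treewidth.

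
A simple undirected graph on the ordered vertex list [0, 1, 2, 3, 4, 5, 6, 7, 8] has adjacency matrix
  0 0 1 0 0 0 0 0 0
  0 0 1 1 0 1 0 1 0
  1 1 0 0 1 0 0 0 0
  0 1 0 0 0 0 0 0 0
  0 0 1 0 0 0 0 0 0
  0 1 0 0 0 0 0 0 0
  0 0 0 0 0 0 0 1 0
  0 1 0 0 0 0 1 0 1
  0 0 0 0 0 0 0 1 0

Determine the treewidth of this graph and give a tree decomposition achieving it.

Treewidth 1.
One such decomposition:
Bags: B1 = {1, 2}  B2 = {1, 5}  B3 = {1, 7}  B4 = {6, 7}  B5 = {0, 2}  B6 = {2, 4}  B7 = {1, 3}  B8 = {7, 8}
Tree: B1–B2, B1–B3, B3–B4, B1–B5, B1–B6, B3–B7, B3–B8

The largest bag has 2 vertices, giving width 1; this decomposition certifies tw(G) ≤ 1. Since G has at least one edge (e.g. 1–2), it is not an edgeless graph, so tw(G) ≥ 1. The upper and lower bounds meet at 1, so that is the treewidth.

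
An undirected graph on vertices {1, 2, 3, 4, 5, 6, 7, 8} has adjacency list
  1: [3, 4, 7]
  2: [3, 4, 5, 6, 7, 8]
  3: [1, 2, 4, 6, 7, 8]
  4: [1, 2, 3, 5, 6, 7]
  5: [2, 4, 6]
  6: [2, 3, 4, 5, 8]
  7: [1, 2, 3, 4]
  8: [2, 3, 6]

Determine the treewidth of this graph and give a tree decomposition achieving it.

Each bag holds 4 vertices, so the decomposition has width 3, which upper-bounds the treewidth. On the other hand G contains the 4-clique {1, 3, 4, 7}. A clique must lie in a single bag of any decomposition, so no decomposition can have width below 3. The upper and lower bounds meet at 3, so that is the treewidth.

Treewidth 3.
One such decomposition:
Bags: B1 = {2, 3, 4, 6}  B2 = {2, 3, 4, 7}  B3 = {1, 3, 4, 7}  B4 = {2, 4, 5, 6}  B5 = {2, 3, 6, 8}
Tree: B1–B2, B2–B3, B1–B4, B1–B5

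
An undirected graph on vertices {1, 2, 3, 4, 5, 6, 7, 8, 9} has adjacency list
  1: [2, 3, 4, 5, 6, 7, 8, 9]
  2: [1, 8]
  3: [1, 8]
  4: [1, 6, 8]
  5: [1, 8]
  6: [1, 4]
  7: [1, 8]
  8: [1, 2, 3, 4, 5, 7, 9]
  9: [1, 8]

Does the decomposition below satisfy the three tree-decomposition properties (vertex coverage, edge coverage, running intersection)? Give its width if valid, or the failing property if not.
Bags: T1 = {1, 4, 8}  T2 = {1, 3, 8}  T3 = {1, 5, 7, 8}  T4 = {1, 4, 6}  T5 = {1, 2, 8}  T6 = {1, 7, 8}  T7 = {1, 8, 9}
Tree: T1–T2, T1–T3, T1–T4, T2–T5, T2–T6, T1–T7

No — bags containing vertex 7 are not connected in the tree.

A tree decomposition must satisfy three properties: every vertex lies in some bag; for every edge, both endpoints lie together in some bag; and for every vertex, the bags containing it form a connected subtree. Here bags containing vertex 7 are not connected in the tree, so the decomposition is invalid.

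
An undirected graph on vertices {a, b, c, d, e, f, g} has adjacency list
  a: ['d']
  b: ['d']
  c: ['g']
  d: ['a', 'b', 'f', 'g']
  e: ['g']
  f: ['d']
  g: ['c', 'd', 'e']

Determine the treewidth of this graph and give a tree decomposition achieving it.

Each bag holds 2 vertices, so the decomposition has width 1, which upper-bounds the treewidth. G has an edge, so its treewidth is at least 1. Therefore the treewidth is 1.

Treewidth 1.
Bags: B1 = {e, g}  B2 = {d, g}  B3 = {d, f}  B4 = {a, d}  B5 = {b, d}  B6 = {c, g}
Tree: B1–B2, B2–B3, B3–B4, B3–B5, B2–B6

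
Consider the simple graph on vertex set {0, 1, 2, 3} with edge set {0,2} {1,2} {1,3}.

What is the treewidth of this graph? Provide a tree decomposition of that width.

Every bag has size at most 2, so the width is 2 − 1 = 1 and tw(G) ≤ 1. Any graph with an edge has treewidth ≥ 1, and G has the edge 0–2. Therefore the treewidth is 1.

Treewidth 1.
One optimal decomposition is:
Bags: B1 = {0, 2}  B2 = {1, 2}  B3 = {1, 3}
Tree: B1–B2, B2–B3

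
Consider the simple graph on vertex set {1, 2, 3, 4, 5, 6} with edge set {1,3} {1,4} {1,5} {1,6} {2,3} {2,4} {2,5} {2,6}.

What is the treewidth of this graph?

2

A width-2 tree decomposition is:
Bags: B1 = {1, 2, 6}  B2 = {1, 2, 3}  B3 = {1, 2, 4}  B4 = {1, 2, 5}
Tree: B1–B2, B2–B3, B3–B4
Each bag holds 3 vertices, so the decomposition has width 2, which upper-bounds the treewidth. For the lower bound, G contains the cycle 1–6–2–3–1, so G is not a forest; only forests have treewidth ≤ 1, hence tw(G) ≥ 2. The upper and lower bounds meet at 2, so that is the treewidth.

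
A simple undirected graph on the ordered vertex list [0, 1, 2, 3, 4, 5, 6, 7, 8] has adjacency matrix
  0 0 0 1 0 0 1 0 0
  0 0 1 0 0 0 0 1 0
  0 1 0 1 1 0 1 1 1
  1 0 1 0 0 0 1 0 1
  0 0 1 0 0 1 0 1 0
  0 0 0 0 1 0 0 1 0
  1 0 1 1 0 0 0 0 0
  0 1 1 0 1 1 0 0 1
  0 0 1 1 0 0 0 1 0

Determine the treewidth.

A width-2 tree decomposition is:
Bags: B1 = {2, 4, 7}  B2 = {4, 5, 7}  B3 = {2, 7, 8}  B4 = {2, 3, 8}  B5 = {2, 3, 6}  B6 = {0, 3, 6}  B7 = {1, 2, 7}
Tree: B1–B2, B1–B3, B3–B4, B4–B5, B5–B6, B1–B7
The largest bag has 3 vertices, giving width 2; this decomposition certifies tw(G) ≤ 2. Conversely, {0, 3, 6} is a clique of size 3, and the vertices of any clique must share a bag in every tree decomposition; so some bag has ≥ 3 vertices and tw(G) ≥ 2. The upper and lower bounds meet at 2, so that is the treewidth.

2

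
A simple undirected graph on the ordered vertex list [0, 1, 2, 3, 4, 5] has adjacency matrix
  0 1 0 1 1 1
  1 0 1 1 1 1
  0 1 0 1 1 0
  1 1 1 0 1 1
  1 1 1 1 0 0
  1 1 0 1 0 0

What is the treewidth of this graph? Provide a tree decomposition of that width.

Each bag holds 4 vertices, so the decomposition has width 3, which upper-bounds the treewidth. Conversely, {0, 1, 3, 4} is a clique of size 4, and the vertices of any clique must share a bag in every tree decomposition; so some bag has ≥ 4 vertices and tw(G) ≥ 3. Therefore the treewidth is 3.

Treewidth 3.
One such decomposition:
Bags: B1 = {1, 2, 3, 4}  B2 = {0, 1, 3, 4}  B3 = {0, 1, 3, 5}
Tree: B1–B2, B2–B3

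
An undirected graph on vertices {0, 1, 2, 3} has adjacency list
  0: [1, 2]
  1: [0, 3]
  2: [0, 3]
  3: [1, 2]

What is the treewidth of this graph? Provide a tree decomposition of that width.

Treewidth 2.
Bags: B1 = {0, 2, 3}  B2 = {0, 1, 3}
Tree: B1–B2

Each bag holds 3 vertices, so the decomposition has width 2, which upper-bounds the treewidth. For the lower bound, G contains the cycle 3–2–0–1–3, so G is not a forest; only forests have treewidth ≤ 1, hence tw(G) ≥ 2. Therefore the treewidth is 2.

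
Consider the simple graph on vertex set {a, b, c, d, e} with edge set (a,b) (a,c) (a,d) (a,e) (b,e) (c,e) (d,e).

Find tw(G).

A width-2 tree decomposition is:
Bags: B1 = {a, b, e}  B2 = {a, c, e}  B3 = {a, d, e}
Tree: B1–B2, B1–B3
Every bag has size at most 3, so the width is 3 − 1 = 2 and tw(G) ≤ 2. Conversely, {a, d, e} is a clique of size 3, and the vertices of any clique must share a bag in every tree decomposition; so some bag has ≥ 3 vertices and tw(G) ≥ 2. Hence tw(G) = 2 exactly.

2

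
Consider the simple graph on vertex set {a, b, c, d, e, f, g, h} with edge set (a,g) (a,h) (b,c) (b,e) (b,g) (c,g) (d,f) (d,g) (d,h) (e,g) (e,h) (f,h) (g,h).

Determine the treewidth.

A width-2 tree decomposition is:
Bags: B1 = {d, g, h}  B2 = {d, f, h}  B3 = {e, g, h}  B4 = {b, e, g}  B5 = {b, c, g}  B6 = {a, g, h}
Tree: B1–B2, B1–B3, B3–B4, B4–B5, B3–B6
Each bag holds 3 vertices, so the decomposition has width 2, which upper-bounds the treewidth. On the other hand G contains the 3-clique {d, g, h}. A clique must lie in a single bag of any decomposition, so no decomposition can have width below 2. Combining the bounds, tw(G) = 2.

2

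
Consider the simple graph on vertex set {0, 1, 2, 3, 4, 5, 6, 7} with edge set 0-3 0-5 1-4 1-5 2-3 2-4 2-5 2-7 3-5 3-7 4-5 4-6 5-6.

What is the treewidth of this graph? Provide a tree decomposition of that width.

Treewidth 2.
One such decomposition:
Bags: B1 = {2, 4, 5}  B2 = {4, 5, 6}  B3 = {1, 4, 5}  B4 = {2, 3, 5}  B5 = {2, 3, 7}  B6 = {0, 3, 5}
Tree: B1–B2, B1–B3, B1–B4, B4–B5, B4–B6

Each bag holds 3 vertices, so the decomposition has width 2, which upper-bounds the treewidth. For the lower bound, the 3 vertices {0, 3, 5} are pairwise adjacent, and any tree decomposition puts a clique entirely inside one bag — forcing width ≥ 2. Combining the bounds, tw(G) = 2.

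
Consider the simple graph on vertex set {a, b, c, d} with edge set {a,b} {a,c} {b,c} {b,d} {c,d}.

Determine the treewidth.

A width-2 tree decomposition is:
Bags: B1 = {b, c, d}  B2 = {a, b, c}
Tree: B1–B2
The largest bag has 3 vertices, giving width 2; this decomposition certifies tw(G) ≤ 2. For the lower bound, the 3 vertices {b, c, d} are pairwise adjacent, and any tree decomposition puts a clique entirely inside one bag — forcing width ≥ 2. Therefore the treewidth is 2.

2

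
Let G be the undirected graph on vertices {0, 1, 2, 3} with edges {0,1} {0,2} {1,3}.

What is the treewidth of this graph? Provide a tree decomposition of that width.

Every bag has size at most 2, so the width is 2 − 1 = 1 and tw(G) ≤ 1. Since G has at least one edge (e.g. 3–1), it is not an edgeless graph, so tw(G) ≥ 1. Combining the bounds, tw(G) = 1.

Treewidth 1.
One optimal decomposition is:
Bags: B1 = {1, 3}  B2 = {0, 1}  B3 = {0, 2}
Tree: B1–B2, B2–B3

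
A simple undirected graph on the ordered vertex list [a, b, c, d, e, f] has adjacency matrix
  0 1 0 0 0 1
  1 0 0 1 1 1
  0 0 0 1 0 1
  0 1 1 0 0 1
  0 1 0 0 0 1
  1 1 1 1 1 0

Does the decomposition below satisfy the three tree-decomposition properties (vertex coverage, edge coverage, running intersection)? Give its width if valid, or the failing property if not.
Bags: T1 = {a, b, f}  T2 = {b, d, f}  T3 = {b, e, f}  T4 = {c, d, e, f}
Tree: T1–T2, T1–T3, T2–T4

No — bags containing vertex e are not connected in the tree.

A tree decomposition must satisfy three properties: every vertex lies in some bag; for every edge, both endpoints lie together in some bag; and for every vertex, the bags containing it form a connected subtree. Here bags containing vertex e are not connected in the tree, so the decomposition is invalid.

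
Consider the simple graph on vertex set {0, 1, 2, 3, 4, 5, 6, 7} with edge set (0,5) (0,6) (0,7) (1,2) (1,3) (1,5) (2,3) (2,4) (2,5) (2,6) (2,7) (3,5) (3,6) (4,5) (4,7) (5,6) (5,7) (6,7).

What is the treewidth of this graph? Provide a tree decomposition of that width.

Every bag has size at most 4, so the width is 4 − 1 = 3 and tw(G) ≤ 3. For the lower bound, the 4 vertices {0, 5, 6, 7} are pairwise adjacent, and any tree decomposition puts a clique entirely inside one bag — forcing width ≥ 3. Therefore the treewidth is 3.

Treewidth 3.
One such decomposition:
Bags: B1 = {2, 5, 6, 7}  B2 = {0, 5, 6, 7}  B3 = {2, 3, 5, 6}  B4 = {1, 2, 3, 5}  B5 = {2, 4, 5, 7}
Tree: B1–B2, B1–B3, B3–B4, B1–B5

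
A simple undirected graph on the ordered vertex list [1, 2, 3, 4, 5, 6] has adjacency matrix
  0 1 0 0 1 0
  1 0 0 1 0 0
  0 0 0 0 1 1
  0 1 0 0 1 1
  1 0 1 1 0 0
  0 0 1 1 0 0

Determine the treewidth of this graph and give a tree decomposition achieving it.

Treewidth 2.
Bags: B1 = {1, 2, 4}  B2 = {1, 4, 5}  B3 = {4, 5, 6}  B4 = {3, 5, 6}
Tree: B1–B2, B2–B3, B3–B4

Each bag holds 3 vertices, so the decomposition has width 2, which upper-bounds the treewidth. For the lower bound, G contains the cycle 2–1–5–4–2, so G is not a forest; only forests have treewidth ≤ 1, hence tw(G) ≥ 2. The upper and lower bounds meet at 2, so that is the treewidth.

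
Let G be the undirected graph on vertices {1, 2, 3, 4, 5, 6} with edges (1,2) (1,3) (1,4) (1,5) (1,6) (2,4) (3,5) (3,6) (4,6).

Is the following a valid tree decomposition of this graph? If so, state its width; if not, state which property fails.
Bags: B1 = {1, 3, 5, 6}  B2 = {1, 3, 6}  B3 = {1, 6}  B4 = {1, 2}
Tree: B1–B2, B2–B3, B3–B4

No — vertex 4 appears in no bag.

A tree decomposition must satisfy three properties: every vertex lies in some bag; for every edge, both endpoints lie together in some bag; and for every vertex, the bags containing it form a connected subtree. Here vertex 4 appears in no bag, so the decomposition is invalid.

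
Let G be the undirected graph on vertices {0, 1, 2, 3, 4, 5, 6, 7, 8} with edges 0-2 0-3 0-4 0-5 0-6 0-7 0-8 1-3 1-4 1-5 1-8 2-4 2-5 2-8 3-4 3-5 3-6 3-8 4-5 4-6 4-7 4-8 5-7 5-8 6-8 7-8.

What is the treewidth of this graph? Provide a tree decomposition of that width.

Treewidth 4.
One such decomposition:
Bags: B1 = {0, 3, 4, 6, 8}  B2 = {0, 3, 4, 5, 8}  B3 = {0, 2, 4, 5, 8}  B4 = {1, 3, 4, 5, 8}  B5 = {0, 4, 5, 7, 8}
Tree: B1–B2, B2–B3, B2–B4, B2–B5

The largest bag has 5 vertices, giving width 4; this decomposition certifies tw(G) ≤ 4. On the other hand G contains the 5-clique {0, 2, 4, 5, 8}. A clique must lie in a single bag of any decomposition, so no decomposition can have width below 4. Combining the bounds, tw(G) = 4.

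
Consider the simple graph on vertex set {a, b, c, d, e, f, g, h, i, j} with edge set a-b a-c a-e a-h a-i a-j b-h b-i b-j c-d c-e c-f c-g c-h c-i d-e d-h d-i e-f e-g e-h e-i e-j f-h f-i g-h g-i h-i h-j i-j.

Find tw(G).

4

A width-4 tree decomposition is:
Bags: B1 = {a, e, h, i, j}  B2 = {a, b, h, i, j}  B3 = {a, c, e, h, i}  B4 = {c, e, f, h, i}  B5 = {c, e, g, h, i}  B6 = {c, d, e, h, i}
Tree: B1–B2, B1–B3, B3–B4, B3–B5, B4–B6
Each bag holds 5 vertices, so the decomposition has width 4, which upper-bounds the treewidth. Conversely, {a, e, h, i, j} is a clique of size 5, and the vertices of any clique must share a bag in every tree decomposition; so some bag has ≥ 5 vertices and tw(G) ≥ 4. Hence tw(G) = 4 exactly.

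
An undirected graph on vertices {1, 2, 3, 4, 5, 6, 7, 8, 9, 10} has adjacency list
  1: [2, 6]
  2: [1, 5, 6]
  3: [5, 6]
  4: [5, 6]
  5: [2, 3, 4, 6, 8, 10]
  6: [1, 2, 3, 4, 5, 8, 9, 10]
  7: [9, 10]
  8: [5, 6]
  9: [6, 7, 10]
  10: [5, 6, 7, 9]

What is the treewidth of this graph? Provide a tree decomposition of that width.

Treewidth 2.
One optimal decomposition is:
Bags: B1 = {5, 6, 10}  B2 = {2, 5, 6}  B3 = {6, 9, 10}  B4 = {4, 5, 6}  B5 = {5, 6, 8}  B6 = {7, 9, 10}  B7 = {1, 2, 6}  B8 = {3, 5, 6}
Tree: B1–B2, B1–B3, B1–B4, B1–B5, B3–B6, B2–B7, B5–B8

Each bag holds 3 vertices, so the decomposition has width 2, which upper-bounds the treewidth. On the other hand G contains the 3-clique {1, 2, 6}. A clique must lie in a single bag of any decomposition, so no decomposition can have width below 2. Hence tw(G) = 2 exactly.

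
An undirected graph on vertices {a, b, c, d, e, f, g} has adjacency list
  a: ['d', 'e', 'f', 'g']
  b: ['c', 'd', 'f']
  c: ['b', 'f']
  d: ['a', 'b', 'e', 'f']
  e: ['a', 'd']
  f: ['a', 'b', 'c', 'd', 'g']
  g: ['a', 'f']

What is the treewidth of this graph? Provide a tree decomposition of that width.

Every bag has size at most 3, so the width is 3 − 1 = 2 and tw(G) ≤ 2. Conversely, {a, d, e} is a clique of size 3, and the vertices of any clique must share a bag in every tree decomposition; so some bag has ≥ 3 vertices and tw(G) ≥ 2. Hence tw(G) = 2 exactly.

Treewidth 2.
Bags: B1 = {b, d, f}  B2 = {a, d, f}  B3 = {a, f, g}  B4 = {a, d, e}  B5 = {b, c, f}
Tree: B1–B2, B2–B3, B2–B4, B1–B5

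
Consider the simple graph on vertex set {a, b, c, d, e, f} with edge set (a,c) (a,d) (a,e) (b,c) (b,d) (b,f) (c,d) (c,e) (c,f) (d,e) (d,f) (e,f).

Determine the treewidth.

A width-3 tree decomposition is:
Bags: B1 = {a, c, d, e}  B2 = {c, d, e, f}  B3 = {b, c, d, f}
Tree: B1–B2, B2–B3
Every bag has size at most 4, so the width is 4 − 1 = 3 and tw(G) ≤ 3. On the other hand G contains the 4-clique {a, c, d, e}. A clique must lie in a single bag of any decomposition, so no decomposition can have width below 3. Therefore the treewidth is 3.

3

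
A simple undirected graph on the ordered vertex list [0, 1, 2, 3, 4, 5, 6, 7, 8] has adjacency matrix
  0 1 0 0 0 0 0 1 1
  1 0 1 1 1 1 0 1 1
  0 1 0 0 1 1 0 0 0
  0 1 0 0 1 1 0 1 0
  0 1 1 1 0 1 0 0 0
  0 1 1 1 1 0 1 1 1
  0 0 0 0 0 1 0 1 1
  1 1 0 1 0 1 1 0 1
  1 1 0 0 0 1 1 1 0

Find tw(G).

3

A width-3 tree decomposition is:
Bags: B1 = {1, 5, 7, 8}  B2 = {1, 3, 5, 7}  B3 = {1, 3, 4, 5}  B4 = {0, 1, 7, 8}  B5 = {1, 2, 4, 5}  B6 = {5, 6, 7, 8}
Tree: B1–B2, B2–B3, B1–B4, B3–B5, B1–B6
Each bag holds 4 vertices, so the decomposition has width 3, which upper-bounds the treewidth. On the other hand G contains the 4-clique {0, 1, 7, 8}. A clique must lie in a single bag of any decomposition, so no decomposition can have width below 3. Hence tw(G) = 3 exactly.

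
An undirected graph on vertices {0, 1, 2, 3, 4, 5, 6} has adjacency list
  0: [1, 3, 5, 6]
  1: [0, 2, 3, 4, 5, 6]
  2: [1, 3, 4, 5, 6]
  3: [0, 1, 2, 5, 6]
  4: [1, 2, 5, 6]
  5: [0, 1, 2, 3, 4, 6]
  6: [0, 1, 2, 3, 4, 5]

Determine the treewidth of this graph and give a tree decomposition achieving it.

The largest bag has 5 vertices, giving width 4; this decomposition certifies tw(G) ≤ 4. On the other hand G contains the 5-clique {0, 1, 3, 5, 6}. A clique must lie in a single bag of any decomposition, so no decomposition can have width below 4. Therefore the treewidth is 4.

Treewidth 4.
One optimal decomposition is:
Bags: B1 = {1, 2, 3, 5, 6}  B2 = {1, 2, 4, 5, 6}  B3 = {0, 1, 3, 5, 6}
Tree: B1–B2, B1–B3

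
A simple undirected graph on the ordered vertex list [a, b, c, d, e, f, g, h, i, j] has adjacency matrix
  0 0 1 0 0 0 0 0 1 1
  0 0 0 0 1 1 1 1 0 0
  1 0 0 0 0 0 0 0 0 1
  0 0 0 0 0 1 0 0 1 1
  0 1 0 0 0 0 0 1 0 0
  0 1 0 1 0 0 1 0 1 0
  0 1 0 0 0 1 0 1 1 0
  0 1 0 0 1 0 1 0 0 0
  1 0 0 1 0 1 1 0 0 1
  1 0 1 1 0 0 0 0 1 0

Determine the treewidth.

2

A width-2 tree decomposition is:
Bags: B1 = {d, f, i}  B2 = {d, i, j}  B3 = {f, g, i}  B4 = {b, f, g}  B5 = {b, g, h}  B6 = {b, e, h}  B7 = {a, i, j}  B8 = {a, c, j}
Tree: B1–B2, B1–B3, B3–B4, B4–B5, B5–B6, B2–B7, B7–B8
Every bag has size at most 3, so the width is 3 − 1 = 2 and tw(G) ≤ 2. Conversely, {b, g, h} is a clique of size 3, and the vertices of any clique must share a bag in every tree decomposition; so some bag has ≥ 3 vertices and tw(G) ≥ 2. The upper and lower bounds meet at 2, so that is the treewidth.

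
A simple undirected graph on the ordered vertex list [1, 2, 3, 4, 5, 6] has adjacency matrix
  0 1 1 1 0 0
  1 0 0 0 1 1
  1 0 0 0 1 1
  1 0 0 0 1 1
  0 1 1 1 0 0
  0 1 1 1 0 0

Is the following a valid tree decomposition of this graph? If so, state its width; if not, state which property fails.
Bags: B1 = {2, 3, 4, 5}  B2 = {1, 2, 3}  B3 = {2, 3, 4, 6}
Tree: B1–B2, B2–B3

No — edge (4,1) lies in no bag.

A tree decomposition must satisfy three properties: every vertex lies in some bag; for every edge, both endpoints lie together in some bag; and for every vertex, the bags containing it form a connected subtree. Here edge (4,1) lies in no bag, so the decomposition is invalid.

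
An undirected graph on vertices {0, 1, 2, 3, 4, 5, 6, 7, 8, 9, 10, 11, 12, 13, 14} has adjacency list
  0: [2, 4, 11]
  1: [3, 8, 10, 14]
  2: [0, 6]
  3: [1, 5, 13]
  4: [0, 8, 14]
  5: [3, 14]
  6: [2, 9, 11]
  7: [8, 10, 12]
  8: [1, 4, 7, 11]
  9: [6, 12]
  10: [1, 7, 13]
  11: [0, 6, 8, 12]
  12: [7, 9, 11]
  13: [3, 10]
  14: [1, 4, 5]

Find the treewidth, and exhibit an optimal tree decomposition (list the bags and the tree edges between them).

Each bag holds 4 vertices, so the decomposition has width 3, which upper-bounds the treewidth. For the lower bound: the 4 vertex sets {2,6,9}, {12}, {11}, {0,4,7,8} are disjoint, each induces a connected subgraph, and every pair is joined by at least one edge of G. Contracting each set to a single vertex therefore yields K_{4} as a minor, and since treewidth is minor-monotone, tw(G) ≥ tw(K_{4}) = 3. Combining the bounds, tw(G) = 3.

Treewidth 3.
One such decomposition:
Bags: B1 = {2, 6, 9, 12}  B2 = {2, 6, 11, 12}  B3 = {0, 2, 11, 12}  B4 = {0, 7, 11, 12}  B5 = {0, 7, 8, 11}  B6 = {0, 4, 7, 8}  B7 = {4, 7, 8, 10}  B8 = {1, 4, 8, 10}  B9 = {1, 4, 10, 14}  B10 = {1, 10, 13, 14}  B11 = {1, 3, 13, 14}  B12 = {3, 5, 13, 14}
Tree: B1–B2, B2–B3, B3–B4, B4–B5, B5–B6, B6–B7, B7–B8, B8–B9, B9–B10, B10–B11, B11–B12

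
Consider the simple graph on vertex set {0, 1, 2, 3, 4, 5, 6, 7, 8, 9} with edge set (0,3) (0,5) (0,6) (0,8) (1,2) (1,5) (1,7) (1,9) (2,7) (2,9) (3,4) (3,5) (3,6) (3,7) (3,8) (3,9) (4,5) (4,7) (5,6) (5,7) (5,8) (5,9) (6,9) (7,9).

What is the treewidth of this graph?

3

A width-3 tree decomposition is:
Bags: B1 = {3, 5, 6, 9}  B2 = {0, 3, 5, 6}  B3 = {3, 5, 7, 9}  B4 = {1, 5, 7, 9}  B5 = {1, 2, 7, 9}  B6 = {3, 4, 5, 7}  B7 = {0, 3, 5, 8}
Tree: B1–B2, B1–B3, B3–B4, B4–B5, B3–B6, B2–B7
The largest bag has 4 vertices, giving width 3; this decomposition certifies tw(G) ≤ 3. On the other hand G contains the 4-clique {1, 2, 7, 9}. A clique must lie in a single bag of any decomposition, so no decomposition can have width below 3. Therefore the treewidth is 3.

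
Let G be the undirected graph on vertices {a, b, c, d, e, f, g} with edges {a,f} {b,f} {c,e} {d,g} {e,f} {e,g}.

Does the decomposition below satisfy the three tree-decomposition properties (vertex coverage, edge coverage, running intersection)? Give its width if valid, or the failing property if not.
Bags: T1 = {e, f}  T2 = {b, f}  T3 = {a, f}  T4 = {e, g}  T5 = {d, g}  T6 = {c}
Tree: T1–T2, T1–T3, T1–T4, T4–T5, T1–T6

No — edge (e,c) lies in no bag.

A tree decomposition must satisfy three properties: every vertex lies in some bag; for every edge, both endpoints lie together in some bag; and for every vertex, the bags containing it form a connected subtree. Here edge (e,c) lies in no bag, so the decomposition is invalid.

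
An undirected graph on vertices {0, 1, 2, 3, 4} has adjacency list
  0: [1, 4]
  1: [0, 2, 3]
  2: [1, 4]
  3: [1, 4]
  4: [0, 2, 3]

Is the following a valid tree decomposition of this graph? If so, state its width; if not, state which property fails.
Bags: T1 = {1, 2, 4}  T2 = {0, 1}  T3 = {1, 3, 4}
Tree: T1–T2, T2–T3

No — edge (4,0) lies in no bag.

A tree decomposition must satisfy three properties: every vertex lies in some bag; for every edge, both endpoints lie together in some bag; and for every vertex, the bags containing it form a connected subtree. Here edge (4,0) lies in no bag, so the decomposition is invalid.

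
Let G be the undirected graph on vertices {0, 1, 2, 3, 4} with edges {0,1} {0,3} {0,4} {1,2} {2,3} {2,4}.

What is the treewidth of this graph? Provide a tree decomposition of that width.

Each bag holds 3 vertices, so the decomposition has width 2, which upper-bounds the treewidth. Since 3–2–4–0–3 is a cycle in G, G is not acyclic. Forests are exactly the graphs of treewidth ≤ 1, so tw(G) ≥ 2. Combining the bounds, tw(G) = 2.

Treewidth 2.
One such decomposition:
Bags: B1 = {0, 2, 3}  B2 = {0, 2, 4}  B3 = {0, 1, 2}
Tree: B1–B2, B2–B3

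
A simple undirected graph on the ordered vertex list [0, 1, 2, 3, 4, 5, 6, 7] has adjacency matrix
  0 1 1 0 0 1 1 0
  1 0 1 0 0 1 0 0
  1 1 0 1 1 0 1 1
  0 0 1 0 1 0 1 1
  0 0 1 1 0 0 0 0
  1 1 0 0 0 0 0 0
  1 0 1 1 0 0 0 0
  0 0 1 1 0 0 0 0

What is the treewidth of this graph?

2

A width-2 tree decomposition is:
Bags: B1 = {2, 3, 6}  B2 = {0, 2, 6}  B3 = {2, 3, 7}  B4 = {0, 1, 2}  B5 = {0, 1, 5}  B6 = {2, 3, 4}
Tree: B1–B2, B1–B3, B2–B4, B4–B5, B3–B6
The largest bag has 3 vertices, giving width 2; this decomposition certifies tw(G) ≤ 2. On the other hand G contains the 3-clique {0, 1, 2}. A clique must lie in a single bag of any decomposition, so no decomposition can have width below 2. Hence tw(G) = 2 exactly.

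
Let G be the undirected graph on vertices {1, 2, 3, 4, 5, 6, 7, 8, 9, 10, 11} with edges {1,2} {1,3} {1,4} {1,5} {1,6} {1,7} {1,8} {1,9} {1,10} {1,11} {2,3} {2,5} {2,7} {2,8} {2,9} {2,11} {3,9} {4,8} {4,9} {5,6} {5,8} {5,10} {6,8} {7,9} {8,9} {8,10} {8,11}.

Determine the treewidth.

A width-3 tree decomposition is:
Bags: B1 = {1, 4, 8, 9}  B2 = {1, 2, 8, 9}  B3 = {1, 2, 3, 9}  B4 = {1, 2, 8, 11}  B5 = {1, 2, 7, 9}  B6 = {1, 2, 5, 8}  B7 = {1, 5, 6, 8}  B8 = {1, 5, 8, 10}
Tree: B1–B2, B2–B3, B2–B4, B3–B5, B4–B6, B6–B7, B6–B8
Each bag holds 4 vertices, so the decomposition has width 3, which upper-bounds the treewidth. On the other hand G contains the 4-clique {1, 2, 8, 9}. A clique must lie in a single bag of any decomposition, so no decomposition can have width below 3. Combining the bounds, tw(G) = 3.

3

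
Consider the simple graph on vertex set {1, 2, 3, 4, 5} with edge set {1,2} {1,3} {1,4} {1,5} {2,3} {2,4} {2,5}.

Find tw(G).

A width-2 tree decomposition is:
Bags: B1 = {1, 2, 5}  B2 = {1, 2, 4}  B3 = {1, 2, 3}
Tree: B1–B2, B2–B3
Each bag holds 3 vertices, so the decomposition has width 2, which upper-bounds the treewidth. For the lower bound, the 3 vertices {1, 2, 3} are pairwise adjacent, and any tree decomposition puts a clique entirely inside one bag — forcing width ≥ 2. Hence tw(G) = 2 exactly.

2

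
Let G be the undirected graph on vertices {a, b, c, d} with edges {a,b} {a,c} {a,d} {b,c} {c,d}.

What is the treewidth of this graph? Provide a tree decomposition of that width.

Every bag has size at most 3, so the width is 3 − 1 = 2 and tw(G) ≤ 2. For the lower bound, the 3 vertices {a, c, d} are pairwise adjacent, and any tree decomposition puts a clique entirely inside one bag — forcing width ≥ 2. Combining the bounds, tw(G) = 2.

Treewidth 2.
One such decomposition:
Bags: B1 = {a, c, d}  B2 = {a, b, c}
Tree: B1–B2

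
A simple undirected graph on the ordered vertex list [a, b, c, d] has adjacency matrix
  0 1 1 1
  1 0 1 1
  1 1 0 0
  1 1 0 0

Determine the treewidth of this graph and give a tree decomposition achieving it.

Treewidth 2.
One such decomposition:
Bags: B1 = {a, b, d}  B2 = {a, b, c}
Tree: B1–B2

The largest bag has 3 vertices, giving width 2; this decomposition certifies tw(G) ≤ 2. Conversely, {a, b, d} is a clique of size 3, and the vertices of any clique must share a bag in every tree decomposition; so some bag has ≥ 3 vertices and tw(G) ≥ 2. Combining the bounds, tw(G) = 2.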